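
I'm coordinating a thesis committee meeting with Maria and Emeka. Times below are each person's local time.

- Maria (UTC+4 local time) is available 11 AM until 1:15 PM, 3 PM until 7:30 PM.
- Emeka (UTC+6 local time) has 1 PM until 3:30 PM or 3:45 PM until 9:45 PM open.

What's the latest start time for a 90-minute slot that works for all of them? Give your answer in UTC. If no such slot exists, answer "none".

14:00

Maria in UTC: 07:00-09:15, 11:00-15:30 (subtract 4h to convert from UTC+4).
Emeka in UTC: 07:00-09:30, 09:45-15:45 (subtract 6h to convert from UTC+6).
Maria ∩ Emeka: 07:00-09:15, 11:00-15:30.
Those are the intersection windows.
The last common window of at least 90 minutes is 11:00-15:30; a 90-minute meeting can start as late as 14:00 and still end by 15:30.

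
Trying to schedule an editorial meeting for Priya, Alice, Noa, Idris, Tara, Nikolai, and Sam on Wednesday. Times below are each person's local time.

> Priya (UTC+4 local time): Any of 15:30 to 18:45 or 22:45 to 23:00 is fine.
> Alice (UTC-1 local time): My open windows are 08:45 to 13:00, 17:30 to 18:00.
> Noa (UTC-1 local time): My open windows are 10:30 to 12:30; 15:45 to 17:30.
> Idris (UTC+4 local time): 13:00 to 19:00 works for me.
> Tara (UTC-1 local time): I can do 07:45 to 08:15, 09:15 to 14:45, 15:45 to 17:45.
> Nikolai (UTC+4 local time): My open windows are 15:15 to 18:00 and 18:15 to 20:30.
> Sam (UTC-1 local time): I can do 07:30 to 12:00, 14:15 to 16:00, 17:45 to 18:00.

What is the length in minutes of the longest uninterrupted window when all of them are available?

90

Priya in UTC: 11:30-14:45, 18:45-19:00 (subtract 4h to convert from UTC+4).
Alice in UTC: 09:45-14:00, 18:30-19:00 (add 1h to convert from UTC-1).
Noa in UTC: 11:30-13:30, 16:45-18:30 (add 1h to convert from UTC-1).
Idris in UTC: 09:00-15:00 (subtract 4h to convert from UTC+4).
Tara in UTC: 08:45-09:15, 10:15-15:45, 16:45-18:45 (add 1h to convert from UTC-1).
Nikolai in UTC: 11:15-14:00, 14:15-16:30 (subtract 4h to convert from UTC+4).
Sam in UTC: 08:30-13:00, 15:15-17:00, 18:45-19:00 (add 1h to convert from UTC-1).
Priya ∩ Alice: 11:30-14:00, 18:45-19:00.
Priya ∩ Alice ∩ Noa: 11:30-13:30.
Priya ∩ Alice ∩ Noa ∩ Idris: 11:30-13:30.
Priya ∩ Alice ∩ Noa ∩ Idris ∩ Tara: 11:30-13:30.
Priya ∩ Alice ∩ Noa ∩ Idris ∩ Tara ∩ Nikolai: 11:30-13:30.
Priya ∩ Alice ∩ Noa ∩ Idris ∩ Tara ∩ Nikolai ∩ Sam: 11:30-13:00.
So the common availability across everyone is 11:30-13:00.
The longest is 11:30-13:00 at 90 minutes.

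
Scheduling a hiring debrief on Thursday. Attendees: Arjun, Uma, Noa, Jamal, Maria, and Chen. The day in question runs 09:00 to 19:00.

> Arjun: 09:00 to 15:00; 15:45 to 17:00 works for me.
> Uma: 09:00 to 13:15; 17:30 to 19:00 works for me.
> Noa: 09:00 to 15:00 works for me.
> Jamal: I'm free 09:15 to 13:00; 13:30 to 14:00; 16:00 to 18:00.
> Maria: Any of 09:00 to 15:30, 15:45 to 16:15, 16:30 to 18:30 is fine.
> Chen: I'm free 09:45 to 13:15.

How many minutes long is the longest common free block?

Arjun ∩ Uma: 09:00-13:15.
Arjun ∩ Uma ∩ Noa: 09:00-13:15.
Arjun ∩ Uma ∩ Noa ∩ Jamal: 09:15-13:00.
Arjun ∩ Uma ∩ Noa ∩ Jamal ∩ Maria: 09:15-13:00.
Arjun ∩ Uma ∩ Noa ∩ Jamal ∩ Maria ∩ Chen: 09:45-13:00.
The longest is 09:45-13:00 at 195 minutes.

195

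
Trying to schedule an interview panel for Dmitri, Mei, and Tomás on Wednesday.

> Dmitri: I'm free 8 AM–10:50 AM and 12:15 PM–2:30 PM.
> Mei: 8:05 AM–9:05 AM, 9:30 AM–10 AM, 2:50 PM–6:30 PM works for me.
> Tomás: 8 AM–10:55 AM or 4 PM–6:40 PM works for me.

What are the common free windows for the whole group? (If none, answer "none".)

Dmitri ∩ Mei: 08:05-09:05, 09:30-10:00.
Dmitri ∩ Mei ∩ Tomás: 08:05-09:05, 09:30-10:00.

08:05-09:05, 09:30-10:00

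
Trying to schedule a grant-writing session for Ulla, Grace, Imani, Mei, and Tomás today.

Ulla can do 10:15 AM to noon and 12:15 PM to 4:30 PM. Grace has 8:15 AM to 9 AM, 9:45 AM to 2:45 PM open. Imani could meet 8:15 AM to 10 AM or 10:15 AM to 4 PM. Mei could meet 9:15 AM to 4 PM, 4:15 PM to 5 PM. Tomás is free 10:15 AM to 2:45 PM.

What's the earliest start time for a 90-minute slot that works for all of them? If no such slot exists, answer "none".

Ulla ∩ Grace: 10:15-12:00, 12:15-14:45.
Ulla ∩ Grace ∩ Imani: 10:15-12:00, 12:15-14:45.
Ulla ∩ Grace ∩ Imani ∩ Mei: 10:15-12:00, 12:15-14:45.
Ulla ∩ Grace ∩ Imani ∩ Mei ∩ Tomás: 10:15-12:00, 12:15-14:45.
Those are the intersection windows.
The first common window of at least 90 minutes is 10:15-12:00, so the earliest start is 10:15.

10:15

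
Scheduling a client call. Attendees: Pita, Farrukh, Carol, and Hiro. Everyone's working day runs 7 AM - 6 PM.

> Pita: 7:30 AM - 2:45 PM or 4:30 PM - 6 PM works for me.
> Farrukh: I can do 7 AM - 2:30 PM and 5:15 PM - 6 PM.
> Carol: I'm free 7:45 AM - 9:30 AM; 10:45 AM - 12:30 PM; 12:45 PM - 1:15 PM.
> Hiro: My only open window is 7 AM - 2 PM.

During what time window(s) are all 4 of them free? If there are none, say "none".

Pita ∩ Farrukh: 07:30-14:30, 17:15-18:00.
Pita ∩ Farrukh ∩ Carol: 07:45-09:30, 10:45-12:30, 12:45-13:15.
Pita ∩ Farrukh ∩ Carol ∩ Hiro: 07:45-09:30, 10:45-12:30, 12:45-13:15.

07:45-09:30, 10:45-12:30, 12:45-13:15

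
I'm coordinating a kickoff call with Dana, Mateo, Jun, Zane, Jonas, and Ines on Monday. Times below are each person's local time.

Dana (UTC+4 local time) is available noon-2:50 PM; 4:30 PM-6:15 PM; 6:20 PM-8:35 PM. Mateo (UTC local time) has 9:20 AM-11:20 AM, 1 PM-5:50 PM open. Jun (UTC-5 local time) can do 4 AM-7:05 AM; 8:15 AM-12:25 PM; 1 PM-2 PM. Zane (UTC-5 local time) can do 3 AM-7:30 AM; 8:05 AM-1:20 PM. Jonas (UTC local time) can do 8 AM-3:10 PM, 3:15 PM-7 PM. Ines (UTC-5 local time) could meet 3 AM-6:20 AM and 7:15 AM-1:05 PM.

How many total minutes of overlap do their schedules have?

Dana in UTC: 08:00-10:50, 12:30-14:15, 14:20-16:35 (subtract 4h to convert from UTC+4).
Mateo in UTC: 09:20-11:20, 13:00-17:50.
Jun in UTC: 09:00-12:05, 13:15-17:25, 18:00-19:00 (add 5h to convert from UTC-5).
Zane in UTC: 08:00-12:30, 13:05-18:20 (add 5h to convert from UTC-5).
Jonas in UTC: 08:00-15:10, 15:15-19:00.
Ines in UTC: 08:00-11:20, 12:15-18:05 (add 5h to convert from UTC-5).
Dana ∩ Mateo: 09:20-10:50, 13:00-14:15, 14:20-16:35.
Dana ∩ Mateo ∩ Jun: 09:20-10:50, 13:15-14:15, 14:20-16:35.
Dana ∩ Mateo ∩ Jun ∩ Zane: 09:20-10:50, 13:15-14:15, 14:20-16:35.
Dana ∩ Mateo ∩ Jun ∩ Zane ∩ Jonas: 09:20-10:50, 13:15-14:15, 14:20-15:10, 15:15-16:35.
Dana ∩ Mateo ∩ Jun ∩ Zane ∩ Jonas ∩ Ines: 09:20-10:50, 13:15-14:15, 14:20-15:10, 15:15-16:35.
Those are the intersection windows.
Summing the common windows: 90 + 60 + 50 + 80 = 280 minutes.

280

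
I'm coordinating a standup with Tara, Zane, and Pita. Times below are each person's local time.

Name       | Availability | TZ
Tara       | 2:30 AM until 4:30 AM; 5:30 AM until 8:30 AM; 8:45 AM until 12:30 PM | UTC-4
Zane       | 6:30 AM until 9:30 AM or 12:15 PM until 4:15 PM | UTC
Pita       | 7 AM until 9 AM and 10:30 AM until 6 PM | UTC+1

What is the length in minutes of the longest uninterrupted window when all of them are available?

Tara in UTC: 06:30-08:30, 09:30-12:30, 12:45-16:30 (add 4h to convert from UTC-4).
Zane in UTC: 06:30-09:30, 12:15-16:15.
Pita in UTC: 06:00-08:00, 09:30-17:00 (subtract 1h to convert from UTC+1).
Tara ∩ Zane: 06:30-08:30, 12:15-12:30, 12:45-16:15.
Tara ∩ Zane ∩ Pita: 06:30-08:00, 12:15-12:30, 12:45-16:15.
Those are the intersection windows.
The longest is 12:45-16:15 at 210 minutes.

210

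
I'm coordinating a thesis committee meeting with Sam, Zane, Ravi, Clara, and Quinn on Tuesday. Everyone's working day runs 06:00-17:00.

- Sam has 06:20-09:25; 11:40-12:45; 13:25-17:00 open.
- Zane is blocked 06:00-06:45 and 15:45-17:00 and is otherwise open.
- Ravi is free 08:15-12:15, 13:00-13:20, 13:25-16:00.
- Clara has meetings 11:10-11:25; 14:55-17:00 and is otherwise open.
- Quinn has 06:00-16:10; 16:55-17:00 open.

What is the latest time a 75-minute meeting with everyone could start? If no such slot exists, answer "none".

Sam free: 06:20-09:25, 11:40-12:45, 13:25-17:00.
Zane free: 06:45-15:45 (invert busy blocks within the working day).
Ravi free: 08:15-12:15, 13:00-13:20, 13:25-16:00.
Clara free: 06:00-11:10, 11:25-14:55 (invert busy blocks within the working day).
Quinn free: 06:00-16:10, 16:55-17:00.
Sam ∩ Zane: 06:45-09:25, 11:40-12:45, 13:25-15:45.
Sam ∩ Zane ∩ Ravi: 08:15-09:25, 11:40-12:15, 13:25-15:45.
Sam ∩ Zane ∩ Ravi ∩ Clara: 08:15-09:25, 11:40-12:15, 13:25-14:55.
Sam ∩ Zane ∩ Ravi ∩ Clara ∩ Quinn: 08:15-09:25, 11:40-12:15, 13:25-14:55.
The last common window of at least 75 minutes is 13:25-14:55; a 75-minute meeting can start as late as 13:40 and still end by 14:55.

13:40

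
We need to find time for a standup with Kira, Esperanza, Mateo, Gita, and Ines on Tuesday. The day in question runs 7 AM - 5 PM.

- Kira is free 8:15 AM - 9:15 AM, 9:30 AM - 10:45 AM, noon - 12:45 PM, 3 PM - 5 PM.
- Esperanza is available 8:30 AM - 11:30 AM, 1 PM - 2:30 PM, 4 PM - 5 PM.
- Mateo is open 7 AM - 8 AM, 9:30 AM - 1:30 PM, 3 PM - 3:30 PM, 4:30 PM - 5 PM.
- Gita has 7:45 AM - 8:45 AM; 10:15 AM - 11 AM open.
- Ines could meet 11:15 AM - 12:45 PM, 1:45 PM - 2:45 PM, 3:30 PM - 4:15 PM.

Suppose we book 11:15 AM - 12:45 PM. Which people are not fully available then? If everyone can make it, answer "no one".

Kira: not fully free for 11:15-12:45. Esperanza: not fully free for 11:15-12:45. Mateo: free for 11:15-12:45. Gita: not fully free for 11:15-12:45. Ines: free for 11:15-12:45.

Esperanza, Gita, Kira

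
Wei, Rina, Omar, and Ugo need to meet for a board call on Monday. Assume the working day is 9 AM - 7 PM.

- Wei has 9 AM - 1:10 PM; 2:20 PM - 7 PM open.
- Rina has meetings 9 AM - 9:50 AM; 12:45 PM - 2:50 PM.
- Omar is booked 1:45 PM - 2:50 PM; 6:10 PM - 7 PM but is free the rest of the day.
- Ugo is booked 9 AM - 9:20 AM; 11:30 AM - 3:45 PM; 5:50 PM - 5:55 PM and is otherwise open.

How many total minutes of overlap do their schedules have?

Wei free: 09:00-13:10, 14:20-19:00.
Rina free: 09:50-12:45, 14:50-19:00 (invert busy blocks within the working day).
Omar free: 09:00-13:45, 14:50-18:10 (invert busy blocks within the working day).
Ugo free: 09:20-11:30, 15:45-17:50, 17:55-19:00 (invert busy blocks within the working day).
Wei ∩ Rina: 09:50-12:45, 14:50-19:00.
Wei ∩ Rina ∩ Omar: 09:50-12:45, 14:50-18:10.
Wei ∩ Rina ∩ Omar ∩ Ugo: 09:50-11:30, 15:45-17:50, 17:55-18:10.
Summing the common windows: 100 + 125 + 15 = 240 minutes.

240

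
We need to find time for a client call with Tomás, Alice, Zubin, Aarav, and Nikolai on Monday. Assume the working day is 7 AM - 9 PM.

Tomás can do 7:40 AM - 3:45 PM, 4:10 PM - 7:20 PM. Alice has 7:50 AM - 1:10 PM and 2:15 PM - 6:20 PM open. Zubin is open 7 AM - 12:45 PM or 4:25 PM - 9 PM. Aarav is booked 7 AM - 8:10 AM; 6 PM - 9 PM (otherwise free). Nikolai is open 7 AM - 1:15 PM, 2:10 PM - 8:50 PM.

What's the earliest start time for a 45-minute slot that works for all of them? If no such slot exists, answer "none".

08:10

Tomás free: 07:40-15:45, 16:10-19:20.
Alice free: 07:50-13:10, 14:15-18:20.
Zubin free: 07:00-12:45, 16:25-21:00.
Aarav free: 08:10-18:00 (invert busy blocks within the working day).
Nikolai free: 07:00-13:15, 14:10-20:50.
Tomás ∩ Alice: 07:50-13:10, 14:15-15:45, 16:10-18:20.
Tomás ∩ Alice ∩ Zubin: 07:50-12:45, 16:25-18:20.
Tomás ∩ Alice ∩ Zubin ∩ Aarav: 08:10-12:45, 16:25-18:00.
Tomás ∩ Alice ∩ Zubin ∩ Aarav ∩ Nikolai: 08:10-12:45, 16:25-18:00.
The first common window of at least 45 minutes is 08:10-12:45, so the earliest start is 08:10.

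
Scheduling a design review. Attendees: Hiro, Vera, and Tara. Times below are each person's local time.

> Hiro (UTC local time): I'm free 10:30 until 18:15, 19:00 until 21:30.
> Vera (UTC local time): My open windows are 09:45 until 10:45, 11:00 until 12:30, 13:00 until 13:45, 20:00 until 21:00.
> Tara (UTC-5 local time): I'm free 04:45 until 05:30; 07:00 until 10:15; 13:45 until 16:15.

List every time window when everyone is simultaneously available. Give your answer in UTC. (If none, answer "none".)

12:00-12:30, 13:00-13:45, 20:00-21:00

Hiro in UTC: 10:30-18:15, 19:00-21:30.
Vera in UTC: 09:45-10:45, 11:00-12:30, 13:00-13:45, 20:00-21:00.
Tara in UTC: 09:45-10:30, 12:00-15:15, 18:45-21:15 (add 5h to convert from UTC-5).
Hiro ∩ Vera: 10:30-10:45, 11:00-12:30, 13:00-13:45, 20:00-21:00.
Hiro ∩ Vera ∩ Tara: 12:00-12:30, 13:00-13:45, 20:00-21:00.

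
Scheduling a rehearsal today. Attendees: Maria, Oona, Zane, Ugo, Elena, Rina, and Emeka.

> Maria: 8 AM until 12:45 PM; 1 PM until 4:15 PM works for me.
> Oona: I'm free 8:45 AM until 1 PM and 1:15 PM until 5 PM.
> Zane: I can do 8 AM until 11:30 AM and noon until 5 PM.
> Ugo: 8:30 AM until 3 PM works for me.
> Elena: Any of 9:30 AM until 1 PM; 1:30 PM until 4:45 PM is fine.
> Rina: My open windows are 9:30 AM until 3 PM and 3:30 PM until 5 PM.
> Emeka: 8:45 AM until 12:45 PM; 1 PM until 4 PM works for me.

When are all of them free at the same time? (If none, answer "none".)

09:30-11:30, 12:00-12:45, 13:30-15:00

Maria ∩ Oona: 08:45-12:45, 13:15-16:15.
Maria ∩ Oona ∩ Zane: 08:45-11:30, 12:00-12:45, 13:15-16:15.
Maria ∩ Oona ∩ Zane ∩ Ugo: 08:45-11:30, 12:00-12:45, 13:15-15:00.
Maria ∩ Oona ∩ Zane ∩ Ugo ∩ Elena: 09:30-11:30, 12:00-12:45, 13:30-15:00.
Maria ∩ Oona ∩ Zane ∩ Ugo ∩ Elena ∩ Rina: 09:30-11:30, 12:00-12:45, 13:30-15:00.
Maria ∩ Oona ∩ Zane ∩ Ugo ∩ Elena ∩ Rina ∩ Emeka: 09:30-11:30, 12:00-12:45, 13:30-15:00.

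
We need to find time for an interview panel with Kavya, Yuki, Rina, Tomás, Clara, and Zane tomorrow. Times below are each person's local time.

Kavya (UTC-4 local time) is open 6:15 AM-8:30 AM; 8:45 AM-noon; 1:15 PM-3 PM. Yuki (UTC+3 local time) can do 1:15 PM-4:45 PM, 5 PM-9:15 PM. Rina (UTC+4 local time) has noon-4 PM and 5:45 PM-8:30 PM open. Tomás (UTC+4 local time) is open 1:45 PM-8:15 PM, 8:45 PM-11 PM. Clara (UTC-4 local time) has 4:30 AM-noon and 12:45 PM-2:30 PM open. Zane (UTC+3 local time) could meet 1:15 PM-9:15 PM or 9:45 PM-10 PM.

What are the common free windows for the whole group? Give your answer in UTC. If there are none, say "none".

10:15-12:00, 14:00-16:00

Kavya in UTC: 10:15-12:30, 12:45-16:00, 17:15-19:00 (add 4h to convert from UTC-4).
Yuki in UTC: 10:15-13:45, 14:00-18:15 (subtract 3h to convert from UTC+3).
Rina in UTC: 08:00-12:00, 13:45-16:30 (subtract 4h to convert from UTC+4).
Tomás in UTC: 09:45-16:15, 16:45-19:00 (subtract 4h to convert from UTC+4).
Clara in UTC: 08:30-16:00, 16:45-18:30 (add 4h to convert from UTC-4).
Zane in UTC: 10:15-18:15, 18:45-19:00 (subtract 3h to convert from UTC+3).
Kavya ∩ Yuki: 10:15-12:30, 12:45-13:45, 14:00-16:00, 17:15-18:15.
Kavya ∩ Yuki ∩ Rina: 10:15-12:00, 14:00-16:00.
Kavya ∩ Yuki ∩ Rina ∩ Tomás: 10:15-12:00, 14:00-16:00.
Kavya ∩ Yuki ∩ Rina ∩ Tomás ∩ Clara: 10:15-12:00, 14:00-16:00.
Kavya ∩ Yuki ∩ Rina ∩ Tomás ∩ Clara ∩ Zane: 10:15-12:00, 14:00-16:00.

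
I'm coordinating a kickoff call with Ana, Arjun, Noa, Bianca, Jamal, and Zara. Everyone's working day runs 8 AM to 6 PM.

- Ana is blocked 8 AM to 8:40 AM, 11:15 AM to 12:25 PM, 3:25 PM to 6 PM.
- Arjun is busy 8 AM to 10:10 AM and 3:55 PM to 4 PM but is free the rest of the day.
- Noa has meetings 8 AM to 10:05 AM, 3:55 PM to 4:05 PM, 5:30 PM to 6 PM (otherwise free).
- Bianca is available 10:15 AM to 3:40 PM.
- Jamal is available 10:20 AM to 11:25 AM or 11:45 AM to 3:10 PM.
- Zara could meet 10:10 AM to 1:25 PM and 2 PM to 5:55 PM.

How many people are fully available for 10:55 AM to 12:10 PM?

4

Ana free: 08:40-11:15, 12:25-15:25 (invert busy blocks within the working day).
Arjun free: 10:10-15:55, 16:00-18:00 (invert busy blocks within the working day).
Noa free: 10:05-15:55, 16:05-17:30 (invert busy blocks within the working day).
Bianca free: 10:15-15:40.
Jamal free: 10:20-11:25, 11:45-15:10.
Zara free: 10:10-13:25, 14:00-17:55.
Arjun, Noa, Bianca, and Zara can make the full 10:55-12:10 slot — that's 4.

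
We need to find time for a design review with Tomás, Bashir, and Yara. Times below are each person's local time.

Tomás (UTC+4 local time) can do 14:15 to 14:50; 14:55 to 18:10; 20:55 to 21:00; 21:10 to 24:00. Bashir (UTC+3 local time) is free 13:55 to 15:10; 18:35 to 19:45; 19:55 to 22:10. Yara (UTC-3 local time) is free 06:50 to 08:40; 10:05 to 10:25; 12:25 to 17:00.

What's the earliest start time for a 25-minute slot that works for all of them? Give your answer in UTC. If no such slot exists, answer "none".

10:55

Tomás in UTC: 10:15-10:50, 10:55-14:10, 16:55-17:00, 17:10-20:00 (subtract 4h to convert from UTC+4).
Bashir in UTC: 10:55-12:10, 15:35-16:45, 16:55-19:10 (subtract 3h to convert from UTC+3).
Yara in UTC: 09:50-11:40, 13:05-13:25, 15:25-20:00 (add 3h to convert from UTC-3).
Tomás ∩ Bashir: 10:55-12:10, 16:55-17:00, 17:10-19:10.
Tomás ∩ Bashir ∩ Yara: 10:55-11:40, 16:55-17:00, 17:10-19:10.
The first common window of at least 25 minutes is 10:55-11:40, so the earliest start is 10:55.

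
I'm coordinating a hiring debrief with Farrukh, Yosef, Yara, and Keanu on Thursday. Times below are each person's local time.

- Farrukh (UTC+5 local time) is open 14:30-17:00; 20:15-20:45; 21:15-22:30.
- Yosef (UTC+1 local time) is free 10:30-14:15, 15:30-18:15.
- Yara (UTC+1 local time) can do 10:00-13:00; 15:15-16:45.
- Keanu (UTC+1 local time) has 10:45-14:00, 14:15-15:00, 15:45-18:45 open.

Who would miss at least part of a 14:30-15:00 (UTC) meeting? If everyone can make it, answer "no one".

Farrukh, Keanu

Farrukh in UTC: 09:30-12:00, 15:15-15:45, 16:15-17:30 (subtract 5h to convert from UTC+5).
Yosef in UTC: 09:30-13:15, 14:30-17:15 (subtract 1h to convert from UTC+1).
Yara in UTC: 09:00-12:00, 14:15-15:45 (subtract 1h to convert from UTC+1).
Keanu in UTC: 09:45-13:00, 13:15-14:00, 14:45-17:45 (subtract 1h to convert from UTC+1).
Farrukh: not fully free for 14:30-15:00. Yosef: free for 14:30-15:00. Yara: free for 14:30-15:00. Keanu: not fully free for 14:30-15:00.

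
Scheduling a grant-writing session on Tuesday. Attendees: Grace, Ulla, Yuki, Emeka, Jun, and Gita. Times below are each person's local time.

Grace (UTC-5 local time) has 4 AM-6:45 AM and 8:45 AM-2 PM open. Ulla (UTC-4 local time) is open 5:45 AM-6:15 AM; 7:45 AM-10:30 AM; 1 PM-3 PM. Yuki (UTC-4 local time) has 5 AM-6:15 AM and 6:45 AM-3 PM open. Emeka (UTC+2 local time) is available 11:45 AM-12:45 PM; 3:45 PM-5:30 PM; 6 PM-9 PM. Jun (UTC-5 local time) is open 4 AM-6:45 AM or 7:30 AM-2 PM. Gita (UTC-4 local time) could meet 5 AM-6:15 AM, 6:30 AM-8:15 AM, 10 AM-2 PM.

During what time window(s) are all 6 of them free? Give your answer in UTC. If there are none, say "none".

Grace in UTC: 09:00-11:45, 13:45-19:00 (add 5h to convert from UTC-5).
Ulla in UTC: 09:45-10:15, 11:45-14:30, 17:00-19:00 (add 4h to convert from UTC-4).
Yuki in UTC: 09:00-10:15, 10:45-19:00 (add 4h to convert from UTC-4).
Emeka in UTC: 09:45-10:45, 13:45-15:30, 16:00-19:00 (subtract 2h to convert from UTC+2).
Jun in UTC: 09:00-11:45, 12:30-19:00 (add 5h to convert from UTC-5).
Gita in UTC: 09:00-10:15, 10:30-12:15, 14:00-18:00 (add 4h to convert from UTC-4).
Grace ∩ Ulla: 09:45-10:15, 13:45-14:30, 17:00-19:00.
Grace ∩ Ulla ∩ Yuki: 09:45-10:15, 13:45-14:30, 17:00-19:00.
Grace ∩ Ulla ∩ Yuki ∩ Emeka: 09:45-10:15, 13:45-14:30, 17:00-19:00.
Grace ∩ Ulla ∩ Yuki ∩ Emeka ∩ Jun: 09:45-10:15, 13:45-14:30, 17:00-19:00.
Grace ∩ Ulla ∩ Yuki ∩ Emeka ∩ Jun ∩ Gita: 09:45-10:15, 14:00-14:30, 17:00-18:00.

09:45-10:15, 14:00-14:30, 17:00-18:00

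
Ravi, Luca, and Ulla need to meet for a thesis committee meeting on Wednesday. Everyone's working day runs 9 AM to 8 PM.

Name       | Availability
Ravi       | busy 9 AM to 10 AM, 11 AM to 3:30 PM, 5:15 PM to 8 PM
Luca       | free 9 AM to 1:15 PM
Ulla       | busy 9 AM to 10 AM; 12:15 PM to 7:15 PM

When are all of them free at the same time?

Ravi free: 10:00-11:00, 15:30-17:15 (invert busy blocks within the working day).
Luca free: 09:00-13:15.
Ulla free: 10:00-12:15, 19:15-20:00 (invert busy blocks within the working day).
Ravi ∩ Luca: 10:00-11:00.
Ravi ∩ Luca ∩ Ulla: 10:00-11:00.

10:00-11:00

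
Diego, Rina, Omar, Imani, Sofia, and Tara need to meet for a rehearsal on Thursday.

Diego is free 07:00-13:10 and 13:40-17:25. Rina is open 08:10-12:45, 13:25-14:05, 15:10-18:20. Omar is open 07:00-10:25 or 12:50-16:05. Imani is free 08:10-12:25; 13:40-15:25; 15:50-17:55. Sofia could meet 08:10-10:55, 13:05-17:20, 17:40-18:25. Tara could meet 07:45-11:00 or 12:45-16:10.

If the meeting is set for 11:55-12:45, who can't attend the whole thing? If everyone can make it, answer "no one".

Imani, Omar, Sofia, Tara

Diego: free for 11:55-12:45. Rina: free for 11:55-12:45. Omar: not fully free for 11:55-12:45. Imani: not fully free for 11:55-12:45. Sofia: not fully free for 11:55-12:45. Tara: not fully free for 11:55-12:45.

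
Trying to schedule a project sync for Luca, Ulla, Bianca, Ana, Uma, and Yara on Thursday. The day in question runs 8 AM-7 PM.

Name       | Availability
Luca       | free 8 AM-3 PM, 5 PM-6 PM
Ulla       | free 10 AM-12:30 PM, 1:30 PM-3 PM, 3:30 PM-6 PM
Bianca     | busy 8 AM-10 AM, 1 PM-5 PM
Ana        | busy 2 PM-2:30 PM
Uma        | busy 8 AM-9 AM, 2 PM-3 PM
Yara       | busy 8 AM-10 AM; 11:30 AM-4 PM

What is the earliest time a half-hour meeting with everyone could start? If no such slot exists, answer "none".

Luca free: 08:00-15:00, 17:00-18:00.
Ulla free: 10:00-12:30, 13:30-15:00, 15:30-18:00.
Bianca free: 10:00-13:00, 17:00-19:00 (invert busy blocks within the working day).
Ana free: 08:00-14:00, 14:30-19:00 (invert busy blocks within the working day).
Uma free: 09:00-14:00, 15:00-19:00 (invert busy blocks within the working day).
Yara free: 10:00-11:30, 16:00-19:00 (invert busy blocks within the working day).
Luca ∩ Ulla: 10:00-12:30, 13:30-15:00, 17:00-18:00.
Luca ∩ Ulla ∩ Bianca: 10:00-12:30, 17:00-18:00.
Luca ∩ Ulla ∩ Bianca ∩ Ana: 10:00-12:30, 17:00-18:00.
Luca ∩ Ulla ∩ Bianca ∩ Ana ∩ Uma: 10:00-12:30, 17:00-18:00.
Luca ∩ Ulla ∩ Bianca ∩ Ana ∩ Uma ∩ Yara: 10:00-11:30, 17:00-18:00.
Those are the intersection windows.
The first common window of at least 30 minutes is 10:00-11:30, so the earliest start is 10:00.

10:00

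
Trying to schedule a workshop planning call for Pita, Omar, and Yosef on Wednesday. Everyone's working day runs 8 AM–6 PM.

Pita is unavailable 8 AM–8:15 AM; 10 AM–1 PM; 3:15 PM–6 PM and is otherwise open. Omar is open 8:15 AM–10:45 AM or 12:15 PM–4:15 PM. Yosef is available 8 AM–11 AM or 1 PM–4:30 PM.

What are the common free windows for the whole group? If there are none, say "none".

Pita free: 08:15-10:00, 13:00-15:15 (invert busy blocks within the working day).
Omar free: 08:15-10:45, 12:15-16:15.
Yosef free: 08:00-11:00, 13:00-16:30.
Pita ∩ Omar: 08:15-10:00, 13:00-15:15.
Pita ∩ Omar ∩ Yosef: 08:15-10:00, 13:00-15:15.

08:15-10:00, 13:00-15:15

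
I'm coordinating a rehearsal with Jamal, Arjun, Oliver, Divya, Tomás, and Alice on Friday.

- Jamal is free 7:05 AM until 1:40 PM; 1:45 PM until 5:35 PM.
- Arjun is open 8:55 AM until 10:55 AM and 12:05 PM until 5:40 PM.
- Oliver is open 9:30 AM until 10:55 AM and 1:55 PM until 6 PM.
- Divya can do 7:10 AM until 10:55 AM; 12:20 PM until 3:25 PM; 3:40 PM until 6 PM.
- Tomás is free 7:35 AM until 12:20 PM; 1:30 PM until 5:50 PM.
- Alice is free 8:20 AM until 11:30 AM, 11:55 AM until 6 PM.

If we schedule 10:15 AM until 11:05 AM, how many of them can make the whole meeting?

3

Jamal, Tomás, and Alice can make the full 10:15-11:05 slot — that's 3.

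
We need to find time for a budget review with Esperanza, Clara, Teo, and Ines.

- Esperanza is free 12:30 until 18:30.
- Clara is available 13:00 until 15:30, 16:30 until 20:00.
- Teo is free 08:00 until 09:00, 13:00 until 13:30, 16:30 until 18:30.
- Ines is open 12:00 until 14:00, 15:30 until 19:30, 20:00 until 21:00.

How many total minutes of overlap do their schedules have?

Esperanza ∩ Clara: 13:00-15:30, 16:30-18:30.
Esperanza ∩ Clara ∩ Teo: 13:00-13:30, 16:30-18:30.
Esperanza ∩ Clara ∩ Teo ∩ Ines: 13:00-13:30, 16:30-18:30.
Summing the common windows: 30 + 120 = 150 minutes.

150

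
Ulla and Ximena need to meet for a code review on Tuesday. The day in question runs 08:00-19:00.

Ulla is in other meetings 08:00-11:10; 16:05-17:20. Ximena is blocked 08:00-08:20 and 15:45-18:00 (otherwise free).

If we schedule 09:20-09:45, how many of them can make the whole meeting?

1

Ulla free: 11:10-16:05, 17:20-19:00 (invert busy blocks within the working day).
Ximena free: 08:20-15:45, 18:00-19:00 (invert busy blocks within the working day).
Ximena can make the full 09:20-09:45 slot — that's 1.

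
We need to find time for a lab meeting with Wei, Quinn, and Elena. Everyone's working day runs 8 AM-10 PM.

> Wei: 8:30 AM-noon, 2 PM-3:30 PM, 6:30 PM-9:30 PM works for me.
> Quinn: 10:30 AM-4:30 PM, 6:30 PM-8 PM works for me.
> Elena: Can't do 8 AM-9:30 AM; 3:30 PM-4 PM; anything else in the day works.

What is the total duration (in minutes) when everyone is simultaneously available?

Wei free: 08:30-12:00, 14:00-15:30, 18:30-21:30.
Quinn free: 10:30-16:30, 18:30-20:00.
Elena free: 09:30-15:30, 16:00-22:00 (invert busy blocks within the working day).
Wei ∩ Quinn: 10:30-12:00, 14:00-15:30, 18:30-20:00.
Wei ∩ Quinn ∩ Elena: 10:30-12:00, 14:00-15:30, 18:30-20:00.
So the common availability across everyone is 10:30-12:00, 14:00-15:30, 18:30-20:00.
Summing the common windows: 90 + 90 + 90 = 270 minutes.

270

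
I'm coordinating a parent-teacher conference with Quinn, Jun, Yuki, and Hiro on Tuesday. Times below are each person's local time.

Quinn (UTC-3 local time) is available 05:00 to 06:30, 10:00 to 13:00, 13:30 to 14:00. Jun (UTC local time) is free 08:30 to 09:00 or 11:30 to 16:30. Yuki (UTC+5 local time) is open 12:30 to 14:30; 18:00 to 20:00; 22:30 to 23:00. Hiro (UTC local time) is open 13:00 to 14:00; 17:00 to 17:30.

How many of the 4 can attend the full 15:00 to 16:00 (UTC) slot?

2

Quinn in UTC: 08:00-09:30, 13:00-16:00, 16:30-17:00 (add 3h to convert from UTC-3).
Jun in UTC: 08:30-09:00, 11:30-16:30.
Yuki in UTC: 07:30-09:30, 13:00-15:00, 17:30-18:00 (subtract 5h to convert from UTC+5).
Hiro in UTC: 13:00-14:00, 17:00-17:30.
Quinn and Jun can make the full 15:00-16:00 slot — that's 2.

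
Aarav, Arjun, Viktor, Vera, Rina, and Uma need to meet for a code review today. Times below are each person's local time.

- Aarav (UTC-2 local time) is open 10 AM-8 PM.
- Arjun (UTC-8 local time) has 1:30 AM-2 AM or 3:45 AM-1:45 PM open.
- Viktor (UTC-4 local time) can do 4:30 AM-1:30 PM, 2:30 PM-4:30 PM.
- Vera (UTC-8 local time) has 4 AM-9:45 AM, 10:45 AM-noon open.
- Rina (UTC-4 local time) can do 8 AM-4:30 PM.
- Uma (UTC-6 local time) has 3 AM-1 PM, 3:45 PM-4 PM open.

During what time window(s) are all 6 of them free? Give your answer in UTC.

12:00-17:30, 18:45-19:00

Aarav in UTC: 12:00-22:00 (add 2h to convert from UTC-2).
Arjun in UTC: 09:30-10:00, 11:45-21:45 (add 8h to convert from UTC-8).
Viktor in UTC: 08:30-17:30, 18:30-20:30 (add 4h to convert from UTC-4).
Vera in UTC: 12:00-17:45, 18:45-20:00 (add 8h to convert from UTC-8).
Rina in UTC: 12:00-20:30 (add 4h to convert from UTC-4).
Uma in UTC: 09:00-19:00, 21:45-22:00 (add 6h to convert from UTC-6).
Aarav ∩ Arjun: 12:00-21:45.
Aarav ∩ Arjun ∩ Viktor: 12:00-17:30, 18:30-20:30.
Aarav ∩ Arjun ∩ Viktor ∩ Vera: 12:00-17:30, 18:45-20:00.
Aarav ∩ Arjun ∩ Viktor ∩ Vera ∩ Rina: 12:00-17:30, 18:45-20:00.
Aarav ∩ Arjun ∩ Viktor ∩ Vera ∩ Rina ∩ Uma: 12:00-17:30, 18:45-19:00.
Those are the intersection windows.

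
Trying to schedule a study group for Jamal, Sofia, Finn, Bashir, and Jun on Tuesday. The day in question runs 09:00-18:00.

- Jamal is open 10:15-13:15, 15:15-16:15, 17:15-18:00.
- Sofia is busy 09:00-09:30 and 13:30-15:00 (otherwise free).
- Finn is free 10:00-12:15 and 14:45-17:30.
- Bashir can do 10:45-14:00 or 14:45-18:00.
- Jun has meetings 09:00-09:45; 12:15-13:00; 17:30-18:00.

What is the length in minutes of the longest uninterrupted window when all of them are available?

90

Jamal free: 10:15-13:15, 15:15-16:15, 17:15-18:00.
Sofia free: 09:30-13:30, 15:00-18:00 (invert busy blocks within the working day).
Finn free: 10:00-12:15, 14:45-17:30.
Bashir free: 10:45-14:00, 14:45-18:00.
Jun free: 09:45-12:15, 13:00-17:30 (invert busy blocks within the working day).
Jamal ∩ Sofia: 10:15-13:15, 15:15-16:15, 17:15-18:00.
Jamal ∩ Sofia ∩ Finn: 10:15-12:15, 15:15-16:15, 17:15-17:30.
Jamal ∩ Sofia ∩ Finn ∩ Bashir: 10:45-12:15, 15:15-16:15, 17:15-17:30.
Jamal ∩ Sofia ∩ Finn ∩ Bashir ∩ Jun: 10:45-12:15, 15:15-16:15, 17:15-17:30.
So the common availability across everyone is 10:45-12:15, 15:15-16:15, 17:15-17:30.
The longest is 10:45-12:15 at 90 minutes.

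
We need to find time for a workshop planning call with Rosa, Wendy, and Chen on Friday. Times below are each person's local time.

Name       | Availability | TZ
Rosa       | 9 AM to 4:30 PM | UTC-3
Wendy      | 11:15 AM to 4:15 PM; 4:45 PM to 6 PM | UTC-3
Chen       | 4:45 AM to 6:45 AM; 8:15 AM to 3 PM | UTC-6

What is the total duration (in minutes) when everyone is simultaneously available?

300

Rosa in UTC: 12:00-19:30 (add 3h to convert from UTC-3).
Wendy in UTC: 14:15-19:15, 19:45-21:00 (add 3h to convert from UTC-3).
Chen in UTC: 10:45-12:45, 14:15-21:00 (add 6h to convert from UTC-6).
Rosa ∩ Wendy: 14:15-19:15.
Rosa ∩ Wendy ∩ Chen: 14:15-19:15.
So the common availability across everyone is 14:15-19:15.
That's a single block of 300 minutes.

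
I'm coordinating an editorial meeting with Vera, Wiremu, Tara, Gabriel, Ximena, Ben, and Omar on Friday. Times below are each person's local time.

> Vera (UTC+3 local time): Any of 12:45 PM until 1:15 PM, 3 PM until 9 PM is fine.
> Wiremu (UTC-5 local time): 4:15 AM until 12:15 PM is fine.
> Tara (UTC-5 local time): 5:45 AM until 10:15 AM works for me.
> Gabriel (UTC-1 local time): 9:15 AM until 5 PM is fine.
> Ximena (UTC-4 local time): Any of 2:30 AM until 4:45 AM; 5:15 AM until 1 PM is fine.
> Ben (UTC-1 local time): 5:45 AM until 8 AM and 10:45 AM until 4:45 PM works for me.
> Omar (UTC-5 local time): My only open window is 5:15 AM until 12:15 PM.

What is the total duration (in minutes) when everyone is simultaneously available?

Vera in UTC: 09:45-10:15, 12:00-18:00 (subtract 3h to convert from UTC+3).
Wiremu in UTC: 09:15-17:15 (add 5h to convert from UTC-5).
Tara in UTC: 10:45-15:15 (add 5h to convert from UTC-5).
Gabriel in UTC: 10:15-18:00 (add 1h to convert from UTC-1).
Ximena in UTC: 06:30-08:45, 09:15-17:00 (add 4h to convert from UTC-4).
Ben in UTC: 06:45-09:00, 11:45-17:45 (add 1h to convert from UTC-1).
Omar in UTC: 10:15-17:15 (add 5h to convert from UTC-5).
Vera ∩ Wiremu: 09:45-10:15, 12:00-17:15.
Vera ∩ Wiremu ∩ Tara: 12:00-15:15.
Vera ∩ Wiremu ∩ Tara ∩ Gabriel: 12:00-15:15.
Vera ∩ Wiremu ∩ Tara ∩ Gabriel ∩ Ximena: 12:00-15:15.
Vera ∩ Wiremu ∩ Tara ∩ Gabriel ∩ Ximena ∩ Ben: 12:00-15:15.
Vera ∩ Wiremu ∩ Tara ∩ Gabriel ∩ Ximena ∩ Ben ∩ Omar: 12:00-15:15.
Those are the intersection windows.
That's a single block of 195 minutes.

195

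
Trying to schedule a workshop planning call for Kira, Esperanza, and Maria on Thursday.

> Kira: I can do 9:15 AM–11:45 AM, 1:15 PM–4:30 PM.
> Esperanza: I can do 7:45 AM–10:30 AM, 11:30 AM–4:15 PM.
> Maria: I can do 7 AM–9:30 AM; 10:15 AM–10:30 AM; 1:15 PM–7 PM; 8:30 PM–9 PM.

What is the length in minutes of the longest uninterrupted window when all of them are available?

180

Kira ∩ Esperanza: 09:15-10:30, 11:30-11:45, 13:15-16:15.
Kira ∩ Esperanza ∩ Maria: 09:15-09:30, 10:15-10:30, 13:15-16:15.
The longest is 13:15-16:15 at 180 minutes.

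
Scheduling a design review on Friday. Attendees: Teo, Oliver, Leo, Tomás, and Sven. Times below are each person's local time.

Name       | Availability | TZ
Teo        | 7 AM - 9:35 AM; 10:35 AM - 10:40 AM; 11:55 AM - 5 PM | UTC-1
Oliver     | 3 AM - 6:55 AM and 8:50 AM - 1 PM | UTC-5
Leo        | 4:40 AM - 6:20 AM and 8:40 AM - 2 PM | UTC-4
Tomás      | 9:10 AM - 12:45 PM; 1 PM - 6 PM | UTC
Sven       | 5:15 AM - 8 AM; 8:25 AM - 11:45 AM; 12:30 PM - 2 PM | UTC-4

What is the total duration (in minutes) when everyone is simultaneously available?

270

Teo in UTC: 08:00-10:35, 11:35-11:40, 12:55-18:00 (add 1h to convert from UTC-1).
Oliver in UTC: 08:00-11:55, 13:50-18:00 (add 5h to convert from UTC-5).
Leo in UTC: 08:40-10:20, 12:40-18:00 (add 4h to convert from UTC-4).
Tomás in UTC: 09:10-12:45, 13:00-18:00.
Sven in UTC: 09:15-12:00, 12:25-15:45, 16:30-18:00 (add 4h to convert from UTC-4).
Teo ∩ Oliver: 08:00-10:35, 11:35-11:40, 13:50-18:00.
Teo ∩ Oliver ∩ Leo: 08:40-10:20, 13:50-18:00.
Teo ∩ Oliver ∩ Leo ∩ Tomás: 09:10-10:20, 13:50-18:00.
Teo ∩ Oliver ∩ Leo ∩ Tomás ∩ Sven: 09:15-10:20, 13:50-15:45, 16:30-18:00.
Those are the intersection windows.
Summing the common windows: 65 + 115 + 90 = 270 minutes.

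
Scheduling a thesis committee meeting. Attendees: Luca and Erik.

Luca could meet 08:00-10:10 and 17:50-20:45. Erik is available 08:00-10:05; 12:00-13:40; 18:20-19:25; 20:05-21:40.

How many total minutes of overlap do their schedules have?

230

Luca ∩ Erik: 08:00-10:05, 18:20-19:25, 20:05-20:45.
Those are the intersection windows.
Summing the common windows: 125 + 65 + 40 = 230 minutes.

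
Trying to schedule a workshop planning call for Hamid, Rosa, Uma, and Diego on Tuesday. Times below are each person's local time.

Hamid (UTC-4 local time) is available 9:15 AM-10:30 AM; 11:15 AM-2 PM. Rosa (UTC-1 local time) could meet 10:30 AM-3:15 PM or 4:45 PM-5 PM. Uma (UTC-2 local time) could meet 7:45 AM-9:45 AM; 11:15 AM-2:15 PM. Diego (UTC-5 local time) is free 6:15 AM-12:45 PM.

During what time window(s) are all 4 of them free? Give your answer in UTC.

13:15-14:30, 15:15-16:15

Hamid in UTC: 13:15-14:30, 15:15-18:00 (add 4h to convert from UTC-4).
Rosa in UTC: 11:30-16:15, 17:45-18:00 (add 1h to convert from UTC-1).
Uma in UTC: 09:45-11:45, 13:15-16:15 (add 2h to convert from UTC-2).
Diego in UTC: 11:15-17:45 (add 5h to convert from UTC-5).
Hamid ∩ Rosa: 13:15-14:30, 15:15-16:15, 17:45-18:00.
Hamid ∩ Rosa ∩ Uma: 13:15-14:30, 15:15-16:15.
Hamid ∩ Rosa ∩ Uma ∩ Diego: 13:15-14:30, 15:15-16:15.
So the common availability across everyone is 13:15-14:30, 15:15-16:15.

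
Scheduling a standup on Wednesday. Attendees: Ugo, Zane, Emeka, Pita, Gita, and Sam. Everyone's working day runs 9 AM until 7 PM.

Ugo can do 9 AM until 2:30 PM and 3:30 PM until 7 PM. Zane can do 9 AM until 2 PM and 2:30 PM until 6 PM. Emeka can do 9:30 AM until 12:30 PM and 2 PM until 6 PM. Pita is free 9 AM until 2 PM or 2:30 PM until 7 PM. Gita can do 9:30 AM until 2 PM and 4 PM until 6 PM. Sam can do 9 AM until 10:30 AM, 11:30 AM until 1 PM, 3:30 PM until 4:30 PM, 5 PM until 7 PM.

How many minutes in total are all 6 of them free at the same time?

Ugo ∩ Zane: 09:00-14:00, 15:30-18:00.
Ugo ∩ Zane ∩ Emeka: 09:30-12:30, 15:30-18:00.
Ugo ∩ Zane ∩ Emeka ∩ Pita: 09:30-12:30, 15:30-18:00.
Ugo ∩ Zane ∩ Emeka ∩ Pita ∩ Gita: 09:30-12:30, 16:00-18:00.
Ugo ∩ Zane ∩ Emeka ∩ Pita ∩ Gita ∩ Sam: 09:30-10:30, 11:30-12:30, 16:00-16:30, 17:00-18:00.
Summing the common windows: 60 + 60 + 30 + 60 = 210 minutes.

210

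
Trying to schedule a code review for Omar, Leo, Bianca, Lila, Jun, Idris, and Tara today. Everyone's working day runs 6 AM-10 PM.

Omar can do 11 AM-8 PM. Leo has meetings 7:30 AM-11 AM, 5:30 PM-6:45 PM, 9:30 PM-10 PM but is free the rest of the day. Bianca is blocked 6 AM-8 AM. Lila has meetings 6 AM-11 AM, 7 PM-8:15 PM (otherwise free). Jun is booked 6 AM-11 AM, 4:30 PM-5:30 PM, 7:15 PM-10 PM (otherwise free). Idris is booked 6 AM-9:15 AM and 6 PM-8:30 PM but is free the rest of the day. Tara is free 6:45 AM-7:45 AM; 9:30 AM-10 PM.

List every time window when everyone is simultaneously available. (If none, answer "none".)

11:00-16:30

Omar free: 11:00-20:00.
Leo free: 06:00-07:30, 11:00-17:30, 18:45-21:30 (invert busy blocks within the working day).
Bianca free: 08:00-22:00 (invert busy blocks within the working day).
Lila free: 11:00-19:00, 20:15-22:00 (invert busy blocks within the working day).
Jun free: 11:00-16:30, 17:30-19:15 (invert busy blocks within the working day).
Idris free: 09:15-18:00, 20:30-22:00 (invert busy blocks within the working day).
Tara free: 06:45-07:45, 09:30-22:00.
Omar ∩ Leo: 11:00-17:30, 18:45-20:00.
Omar ∩ Leo ∩ Bianca: 11:00-17:30, 18:45-20:00.
Omar ∩ Leo ∩ Bianca ∩ Lila: 11:00-17:30, 18:45-19:00.
Omar ∩ Leo ∩ Bianca ∩ Lila ∩ Jun: 11:00-16:30, 18:45-19:00.
Omar ∩ Leo ∩ Bianca ∩ Lila ∩ Jun ∩ Idris: 11:00-16:30.
Omar ∩ Leo ∩ Bianca ∩ Lila ∩ Jun ∩ Idris ∩ Tara: 11:00-16:30.
Those are the intersection windows.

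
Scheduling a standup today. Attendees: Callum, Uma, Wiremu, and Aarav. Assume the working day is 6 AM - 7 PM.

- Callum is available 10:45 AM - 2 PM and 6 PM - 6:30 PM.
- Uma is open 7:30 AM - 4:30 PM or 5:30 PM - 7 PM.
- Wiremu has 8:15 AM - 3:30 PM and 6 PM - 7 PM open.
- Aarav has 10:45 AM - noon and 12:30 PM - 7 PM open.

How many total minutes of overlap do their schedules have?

Callum ∩ Uma: 10:45-14:00, 18:00-18:30.
Callum ∩ Uma ∩ Wiremu: 10:45-14:00, 18:00-18:30.
Callum ∩ Uma ∩ Wiremu ∩ Aarav: 10:45-12:00, 12:30-14:00, 18:00-18:30.
So the common availability across everyone is 10:45-12:00, 12:30-14:00, 18:00-18:30.
Summing the common windows: 75 + 90 + 30 = 195 minutes.

195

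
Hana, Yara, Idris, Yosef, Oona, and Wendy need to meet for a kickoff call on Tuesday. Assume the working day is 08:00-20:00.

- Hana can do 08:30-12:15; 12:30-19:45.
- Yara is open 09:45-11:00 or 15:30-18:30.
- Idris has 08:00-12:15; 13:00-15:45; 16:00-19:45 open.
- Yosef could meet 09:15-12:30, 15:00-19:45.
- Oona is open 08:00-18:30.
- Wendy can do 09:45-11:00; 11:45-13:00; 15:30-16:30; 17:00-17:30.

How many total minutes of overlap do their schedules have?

150

Hana ∩ Yara: 09:45-11:00, 15:30-18:30.
Hana ∩ Yara ∩ Idris: 09:45-11:00, 15:30-15:45, 16:00-18:30.
Hana ∩ Yara ∩ Idris ∩ Yosef: 09:45-11:00, 15:30-15:45, 16:00-18:30.
Hana ∩ Yara ∩ Idris ∩ Yosef ∩ Oona: 09:45-11:00, 15:30-15:45, 16:00-18:30.
Hana ∩ Yara ∩ Idris ∩ Yosef ∩ Oona ∩ Wendy: 09:45-11:00, 15:30-15:45, 16:00-16:30, 17:00-17:30.
Summing the common windows: 75 + 15 + 30 + 30 = 150 minutes.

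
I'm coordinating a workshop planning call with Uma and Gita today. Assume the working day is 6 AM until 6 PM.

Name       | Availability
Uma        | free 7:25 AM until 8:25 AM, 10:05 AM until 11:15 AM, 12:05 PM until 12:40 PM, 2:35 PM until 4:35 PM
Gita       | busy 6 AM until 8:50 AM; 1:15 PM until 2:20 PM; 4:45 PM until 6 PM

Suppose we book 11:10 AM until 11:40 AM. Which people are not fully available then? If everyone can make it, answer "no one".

Uma free: 07:25-08:25, 10:05-11:15, 12:05-12:40, 14:35-16:35.
Gita free: 08:50-13:15, 14:20-16:45 (invert busy blocks within the working day).
Uma: not fully free for 11:10-11:40. Gita: free for 11:10-11:40.

Uma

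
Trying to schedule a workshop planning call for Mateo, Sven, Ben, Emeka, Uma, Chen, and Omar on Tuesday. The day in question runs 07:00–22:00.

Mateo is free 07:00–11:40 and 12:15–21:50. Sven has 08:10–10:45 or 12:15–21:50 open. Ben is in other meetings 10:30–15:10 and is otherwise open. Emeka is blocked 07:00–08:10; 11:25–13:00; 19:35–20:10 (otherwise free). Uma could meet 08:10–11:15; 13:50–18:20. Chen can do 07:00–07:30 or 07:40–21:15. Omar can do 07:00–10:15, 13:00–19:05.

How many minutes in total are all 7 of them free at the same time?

315

Mateo free: 07:00-11:40, 12:15-21:50.
Sven free: 08:10-10:45, 12:15-21:50.
Ben free: 07:00-10:30, 15:10-22:00 (invert busy blocks within the working day).
Emeka free: 08:10-11:25, 13:00-19:35, 20:10-22:00 (invert busy blocks within the working day).
Uma free: 08:10-11:15, 13:50-18:20.
Chen free: 07:00-07:30, 07:40-21:15.
Omar free: 07:00-10:15, 13:00-19:05.
Mateo ∩ Sven: 08:10-10:45, 12:15-21:50.
Mateo ∩ Sven ∩ Ben: 08:10-10:30, 15:10-21:50.
Mateo ∩ Sven ∩ Ben ∩ Emeka: 08:10-10:30, 15:10-19:35, 20:10-21:50.
Mateo ∩ Sven ∩ Ben ∩ Emeka ∩ Uma: 08:10-10:30, 15:10-18:20.
Mateo ∩ Sven ∩ Ben ∩ Emeka ∩ Uma ∩ Chen: 08:10-10:30, 15:10-18:20.
Mateo ∩ Sven ∩ Ben ∩ Emeka ∩ Uma ∩ Chen ∩ Omar: 08:10-10:15, 15:10-18:20.
Summing the common windows: 125 + 190 = 315 minutes.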